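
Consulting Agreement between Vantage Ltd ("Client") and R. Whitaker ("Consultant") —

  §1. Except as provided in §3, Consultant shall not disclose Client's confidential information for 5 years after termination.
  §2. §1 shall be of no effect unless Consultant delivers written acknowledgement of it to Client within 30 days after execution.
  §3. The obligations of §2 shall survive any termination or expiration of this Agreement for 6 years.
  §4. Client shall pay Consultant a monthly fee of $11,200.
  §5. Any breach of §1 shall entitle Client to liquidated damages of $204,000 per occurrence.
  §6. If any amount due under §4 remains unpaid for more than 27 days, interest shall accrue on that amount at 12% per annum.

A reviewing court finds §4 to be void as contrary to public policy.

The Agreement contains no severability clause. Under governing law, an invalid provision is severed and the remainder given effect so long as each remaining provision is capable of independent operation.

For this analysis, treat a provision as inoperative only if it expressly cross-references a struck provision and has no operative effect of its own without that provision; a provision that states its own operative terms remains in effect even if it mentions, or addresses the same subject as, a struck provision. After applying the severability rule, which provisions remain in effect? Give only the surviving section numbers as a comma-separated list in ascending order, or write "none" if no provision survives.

1, 2, 3, 5

§4 is struck. §6 does nothing except set the default interest on the monthly fee by reference to §4; with §4 gone it has no independent effect and is inoperative. Under the stated default rule, only provisions that cannot operate independently fall away; the rest are enforced. The provisions still in force are §1, §2, §3, and §5.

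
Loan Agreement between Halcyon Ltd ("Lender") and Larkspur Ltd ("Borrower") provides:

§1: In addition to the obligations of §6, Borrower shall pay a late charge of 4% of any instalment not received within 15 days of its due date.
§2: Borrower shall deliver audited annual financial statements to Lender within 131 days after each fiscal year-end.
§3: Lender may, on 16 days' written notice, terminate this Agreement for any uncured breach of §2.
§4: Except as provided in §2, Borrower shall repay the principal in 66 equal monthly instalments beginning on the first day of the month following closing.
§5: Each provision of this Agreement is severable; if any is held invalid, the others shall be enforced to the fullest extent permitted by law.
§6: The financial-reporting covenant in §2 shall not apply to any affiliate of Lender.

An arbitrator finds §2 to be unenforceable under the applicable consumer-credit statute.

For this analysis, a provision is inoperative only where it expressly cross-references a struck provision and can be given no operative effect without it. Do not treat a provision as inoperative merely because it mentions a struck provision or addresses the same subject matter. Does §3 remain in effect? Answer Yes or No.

§2 is struck. §3 has no operative effect of its own apart from §2 and is therefore inoperative. §6 has no operative effect of its own apart from §2 and is therefore inoperative. §1 mentions §6 but its own obligation stands independently of §6, so §1 is not affected. §4 mentions §2 but its own obligation stands independently of §2, so §4 is not affected. §5 is a severability clause and preserves every provision that can still be given independent effect. That leaves §1, §4, and §5 in effect. §3 is among the inoperative provisions, so the answer is no.

No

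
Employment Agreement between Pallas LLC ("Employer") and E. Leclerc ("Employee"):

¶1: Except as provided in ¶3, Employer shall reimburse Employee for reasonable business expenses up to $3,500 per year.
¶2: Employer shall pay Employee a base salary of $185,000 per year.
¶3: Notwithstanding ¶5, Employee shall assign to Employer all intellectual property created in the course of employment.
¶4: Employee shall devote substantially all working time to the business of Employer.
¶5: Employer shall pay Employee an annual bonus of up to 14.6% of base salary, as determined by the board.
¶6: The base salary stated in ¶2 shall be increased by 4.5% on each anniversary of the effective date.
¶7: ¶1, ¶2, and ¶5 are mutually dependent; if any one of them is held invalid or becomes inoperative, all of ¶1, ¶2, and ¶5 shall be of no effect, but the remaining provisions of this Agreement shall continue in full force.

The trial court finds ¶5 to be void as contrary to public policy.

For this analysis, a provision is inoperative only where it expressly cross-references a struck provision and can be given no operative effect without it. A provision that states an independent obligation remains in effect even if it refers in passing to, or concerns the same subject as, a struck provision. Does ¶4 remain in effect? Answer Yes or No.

¶5 is struck. ¶3 mentions ¶5 but its own obligation stands independently of ¶5, so ¶3 is not affected. No other provision's operative terms depend on ¶5. ¶7 declares ¶1, ¶2, and ¶5 mutually dependent; since one of them has fallen, all of them are of no effect. That brings down ¶1 and ¶2 as well. ¶6 in turn depends solely on a provision now struck and likewise falls. The remainder continues in force under ¶7. ¶3, ¶4, and ¶7 remain in effect. ¶4 is among the surviving provisions, so the answer is yes.

Yes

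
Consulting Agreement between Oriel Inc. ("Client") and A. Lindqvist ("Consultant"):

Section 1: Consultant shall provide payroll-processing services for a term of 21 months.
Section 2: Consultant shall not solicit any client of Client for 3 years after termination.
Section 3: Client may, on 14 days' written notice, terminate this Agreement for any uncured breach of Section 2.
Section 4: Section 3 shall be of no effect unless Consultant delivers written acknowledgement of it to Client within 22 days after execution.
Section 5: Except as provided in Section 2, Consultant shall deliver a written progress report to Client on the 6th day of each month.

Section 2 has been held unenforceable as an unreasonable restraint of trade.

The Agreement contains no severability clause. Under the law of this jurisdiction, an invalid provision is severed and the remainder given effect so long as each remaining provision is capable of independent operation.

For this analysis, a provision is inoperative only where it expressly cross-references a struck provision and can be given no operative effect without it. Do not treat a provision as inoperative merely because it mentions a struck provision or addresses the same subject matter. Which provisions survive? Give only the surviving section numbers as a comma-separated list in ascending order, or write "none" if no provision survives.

1, 5

Section 2 is struck. The only function of Section 3 is the termination right for breach of Section 2, so it cannot stand once Section 2 is removed. Section 4 operates only by reference to Section 3, so it falls with Section 3. Section 5 mentions Section 2 but its own obligation stands independently of Section 2, so Section 5 is not affected. With no severability clause, the stated default rule severs what cannot stand and enforces each remaining provision that can operate on its own. The provisions still in force are Section 1 and Section 5.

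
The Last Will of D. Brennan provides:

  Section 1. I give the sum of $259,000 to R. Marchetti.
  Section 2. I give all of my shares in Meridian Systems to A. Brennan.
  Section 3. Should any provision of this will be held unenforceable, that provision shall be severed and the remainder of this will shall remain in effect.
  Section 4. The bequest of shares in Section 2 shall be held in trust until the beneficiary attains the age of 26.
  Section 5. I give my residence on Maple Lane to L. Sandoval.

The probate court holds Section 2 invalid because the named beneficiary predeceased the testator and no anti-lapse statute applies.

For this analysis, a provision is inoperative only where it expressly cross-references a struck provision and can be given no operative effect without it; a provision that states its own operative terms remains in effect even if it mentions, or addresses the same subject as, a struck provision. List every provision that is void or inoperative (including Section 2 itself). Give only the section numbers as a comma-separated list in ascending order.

2, 4

Section 2 is struck. The only function of Section 4 is the trust for Section 2, so it cannot stand once Section 2 is removed. Under the severability clause in Section 3, the remaining provisions continue in force. That leaves Section 1, Section 3, and Section 5 in effect.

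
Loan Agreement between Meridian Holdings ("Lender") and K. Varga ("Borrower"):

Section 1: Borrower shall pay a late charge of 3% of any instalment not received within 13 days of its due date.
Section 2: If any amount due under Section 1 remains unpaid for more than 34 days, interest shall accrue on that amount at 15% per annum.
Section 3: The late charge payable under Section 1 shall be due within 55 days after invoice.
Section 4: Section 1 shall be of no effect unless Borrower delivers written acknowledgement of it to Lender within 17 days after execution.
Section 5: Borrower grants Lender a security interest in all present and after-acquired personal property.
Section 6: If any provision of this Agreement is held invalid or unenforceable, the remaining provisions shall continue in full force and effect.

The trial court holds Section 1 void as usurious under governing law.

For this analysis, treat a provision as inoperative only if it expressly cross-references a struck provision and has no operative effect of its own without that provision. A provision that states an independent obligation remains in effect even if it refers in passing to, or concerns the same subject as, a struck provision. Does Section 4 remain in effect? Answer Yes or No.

No

Section 1 is struck. Section 2 has no operative effect of its own apart from Section 1 and is therefore inoperative. The whole of Section 3 is the payment deadline for the late charge, defined by reference to Section 1, so Section 3 cannot stand once Section 1 is removed. Section 4 operates only by reference to Section 1, so it falls with Section 1. Section 6 is a severability clause and preserves every provision that can still be given independent effect. That leaves Section 5 and Section 6 in effect. Section 4 is among the inoperative provisions, so the answer is no.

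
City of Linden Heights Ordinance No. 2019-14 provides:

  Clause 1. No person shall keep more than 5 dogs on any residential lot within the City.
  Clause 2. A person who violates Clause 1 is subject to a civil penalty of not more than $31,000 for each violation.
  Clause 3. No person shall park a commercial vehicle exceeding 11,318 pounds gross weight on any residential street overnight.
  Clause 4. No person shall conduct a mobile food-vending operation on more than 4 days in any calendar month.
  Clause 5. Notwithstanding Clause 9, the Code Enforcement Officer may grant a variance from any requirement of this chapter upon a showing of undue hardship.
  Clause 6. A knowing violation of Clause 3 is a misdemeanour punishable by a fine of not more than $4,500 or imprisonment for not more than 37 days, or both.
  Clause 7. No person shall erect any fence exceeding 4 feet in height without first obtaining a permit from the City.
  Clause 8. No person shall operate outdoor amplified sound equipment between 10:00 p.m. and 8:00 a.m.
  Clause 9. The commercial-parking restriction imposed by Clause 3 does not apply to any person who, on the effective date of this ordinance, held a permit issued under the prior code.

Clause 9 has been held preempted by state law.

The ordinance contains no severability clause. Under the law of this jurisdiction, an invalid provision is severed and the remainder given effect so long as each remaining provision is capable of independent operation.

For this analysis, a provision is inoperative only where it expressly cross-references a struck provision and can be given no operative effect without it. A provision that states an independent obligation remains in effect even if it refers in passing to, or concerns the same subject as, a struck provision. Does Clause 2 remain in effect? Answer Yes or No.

Yes

Clause 9 is struck. Although Clause 5 refers to Clause 9, its operative terms do not depend on Clause 9, so it remains in effect. Nothing else in the ordinance is defined by reference to Clause 9. Under the stated default rule, only provisions that cannot operate independently fall away; the rest are enforced. The provisions still in force are Clause 1, Clause 2, Clause 3, Clause 4, Clause 5, Clause 6, Clause 7, and Clause 8. Clause 2 is among the surviving provisions, so the answer is yes.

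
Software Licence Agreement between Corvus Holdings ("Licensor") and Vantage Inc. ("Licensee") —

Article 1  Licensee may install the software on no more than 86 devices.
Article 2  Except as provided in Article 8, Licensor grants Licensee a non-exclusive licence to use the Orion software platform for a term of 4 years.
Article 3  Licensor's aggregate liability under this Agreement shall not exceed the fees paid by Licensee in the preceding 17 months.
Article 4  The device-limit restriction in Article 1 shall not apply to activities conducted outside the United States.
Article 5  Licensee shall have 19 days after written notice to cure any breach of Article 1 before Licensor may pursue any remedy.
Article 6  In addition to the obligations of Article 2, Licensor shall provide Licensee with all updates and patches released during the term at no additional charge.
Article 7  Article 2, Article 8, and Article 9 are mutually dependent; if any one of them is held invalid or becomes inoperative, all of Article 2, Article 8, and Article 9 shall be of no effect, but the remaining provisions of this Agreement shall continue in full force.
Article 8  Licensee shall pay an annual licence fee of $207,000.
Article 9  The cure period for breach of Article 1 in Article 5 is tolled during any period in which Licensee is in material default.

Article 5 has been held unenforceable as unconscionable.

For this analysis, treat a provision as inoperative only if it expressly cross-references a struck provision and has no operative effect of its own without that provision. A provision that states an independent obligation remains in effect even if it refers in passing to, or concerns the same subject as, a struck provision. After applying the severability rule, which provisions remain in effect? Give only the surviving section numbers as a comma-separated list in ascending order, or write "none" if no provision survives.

1, 3, 4, 6, 7

Article 5 is struck. Article 9 does nothing except set the tolling of the cure period for breach of Article 1 by reference to Article 5; with Article 5 gone it has no independent effect and is inoperative. Although Article 6 refers to Article 2, its operative terms do not depend on Article 2, so it remains in effect. Article 7 declares Article 2, Article 8, and Article 9 mutually dependent; since one of them has fallen, all of them are of no effect. That brings down Article 2 and Article 8 as well. The remainder continues in force under Article 7. The provisions still in force are Article 1, Article 3, Article 4, Article 6, and Article 7.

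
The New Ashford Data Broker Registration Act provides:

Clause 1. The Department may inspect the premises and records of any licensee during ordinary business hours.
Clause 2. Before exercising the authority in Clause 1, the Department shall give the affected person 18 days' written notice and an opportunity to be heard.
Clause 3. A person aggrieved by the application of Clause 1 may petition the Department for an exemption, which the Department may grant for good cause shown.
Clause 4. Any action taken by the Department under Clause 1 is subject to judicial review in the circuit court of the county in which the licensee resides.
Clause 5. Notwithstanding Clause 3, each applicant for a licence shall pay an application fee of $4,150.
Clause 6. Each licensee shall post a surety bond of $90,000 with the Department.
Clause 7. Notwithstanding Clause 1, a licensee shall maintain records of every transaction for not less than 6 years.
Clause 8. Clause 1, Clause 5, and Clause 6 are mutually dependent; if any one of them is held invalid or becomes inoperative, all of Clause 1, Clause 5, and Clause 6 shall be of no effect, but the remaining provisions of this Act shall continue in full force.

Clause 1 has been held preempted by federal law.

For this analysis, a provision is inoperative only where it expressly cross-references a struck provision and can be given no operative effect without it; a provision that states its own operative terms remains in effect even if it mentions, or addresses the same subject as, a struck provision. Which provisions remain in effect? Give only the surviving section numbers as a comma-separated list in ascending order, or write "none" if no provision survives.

Clause 1 is struck. Clause 2 has no operative effect of its own apart from Clause 1 and is therefore inoperative. The only function of Clause 3 is the exemption procedure for Clause 1, so it cannot stand once Clause 1 is removed. Clause 4 has no operative effect of its own apart from Clause 1 and is therefore inoperative. Although Clause 7 refers to Clause 1, its operative terms do not depend on Clause 1, so it remains in effect. Clause 8 declares Clause 1, Clause 5, and Clause 6 mutually dependent; since one of them has fallen, all of them are of no effect. That brings down Clause 5 and Clause 6 as well. The remainder continues in force under Clause 8. Clause 7 and Clause 8 remain in effect.

7, 8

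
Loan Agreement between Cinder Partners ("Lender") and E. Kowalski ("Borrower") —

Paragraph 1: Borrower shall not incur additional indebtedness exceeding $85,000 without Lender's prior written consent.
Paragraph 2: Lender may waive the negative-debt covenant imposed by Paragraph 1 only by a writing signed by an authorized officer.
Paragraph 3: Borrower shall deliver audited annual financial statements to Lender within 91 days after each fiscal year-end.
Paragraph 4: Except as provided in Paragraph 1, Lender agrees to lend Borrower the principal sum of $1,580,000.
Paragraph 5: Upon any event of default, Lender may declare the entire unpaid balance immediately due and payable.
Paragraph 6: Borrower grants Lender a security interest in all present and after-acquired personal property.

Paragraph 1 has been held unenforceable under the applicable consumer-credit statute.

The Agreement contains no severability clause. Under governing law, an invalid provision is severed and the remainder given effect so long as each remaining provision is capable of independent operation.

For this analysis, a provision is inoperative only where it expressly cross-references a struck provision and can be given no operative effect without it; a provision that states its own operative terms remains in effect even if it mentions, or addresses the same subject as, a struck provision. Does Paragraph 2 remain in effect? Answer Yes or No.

No

Paragraph 1 is struck. Paragraph 2 merely fixes the waiver condition for Paragraph 1; with Paragraph 1 gone it has nothing to operate on and falls away. Paragraph 4 mentions Paragraph 1 but its own obligation stands independently of Paragraph 1, so Paragraph 4 is not affected. Under the stated default rule, only provisions that cannot operate independently fall away; the rest are enforced. Paragraph 3, Paragraph 4, Paragraph 5, and Paragraph 6 remain in effect. Paragraph 2 is among the inoperative provisions, so the answer is no.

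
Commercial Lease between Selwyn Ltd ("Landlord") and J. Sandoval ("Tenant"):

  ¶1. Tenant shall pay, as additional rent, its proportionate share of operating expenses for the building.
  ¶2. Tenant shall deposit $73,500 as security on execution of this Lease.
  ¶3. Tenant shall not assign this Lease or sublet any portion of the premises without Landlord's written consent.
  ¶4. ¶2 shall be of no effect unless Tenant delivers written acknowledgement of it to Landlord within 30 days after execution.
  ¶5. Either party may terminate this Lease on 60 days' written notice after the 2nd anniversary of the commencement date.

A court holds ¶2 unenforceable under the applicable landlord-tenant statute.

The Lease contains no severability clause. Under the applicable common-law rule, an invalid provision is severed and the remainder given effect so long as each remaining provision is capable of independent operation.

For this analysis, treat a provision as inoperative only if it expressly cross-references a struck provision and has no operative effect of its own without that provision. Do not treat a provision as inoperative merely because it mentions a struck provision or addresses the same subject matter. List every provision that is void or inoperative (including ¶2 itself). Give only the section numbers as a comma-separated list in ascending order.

2, 4

¶2 is struck. ¶4 merely fixes the acknowledgement condition for ¶2; with ¶2 gone it has nothing to operate on and falls away. With no severability clause, the stated default rule severs what cannot stand and enforces each remaining provision that can operate on its own. That leaves ¶1, ¶3, and ¶5 in effect.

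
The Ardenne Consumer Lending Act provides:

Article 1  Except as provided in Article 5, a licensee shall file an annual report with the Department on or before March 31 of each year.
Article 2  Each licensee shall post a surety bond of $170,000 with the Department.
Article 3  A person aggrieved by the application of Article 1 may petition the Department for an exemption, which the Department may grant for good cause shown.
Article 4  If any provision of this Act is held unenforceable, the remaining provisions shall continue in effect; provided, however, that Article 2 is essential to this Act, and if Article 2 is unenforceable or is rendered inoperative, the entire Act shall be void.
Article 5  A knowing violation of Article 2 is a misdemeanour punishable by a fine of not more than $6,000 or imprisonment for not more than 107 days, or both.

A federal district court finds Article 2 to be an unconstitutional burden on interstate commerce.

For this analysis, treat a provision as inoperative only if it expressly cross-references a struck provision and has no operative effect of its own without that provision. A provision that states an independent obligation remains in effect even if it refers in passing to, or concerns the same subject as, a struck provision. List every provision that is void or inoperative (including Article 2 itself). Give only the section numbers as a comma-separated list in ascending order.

1, 2, 3, 4, 5

Article 2 is struck. Article 5 has no operative effect of its own apart from Article 2 and is therefore inoperative. Article 4 makes Article 2 an essential term, and Article 2 is the provision held invalid; under Article 4, the entire Act is therefore void. No provision of the Act survives.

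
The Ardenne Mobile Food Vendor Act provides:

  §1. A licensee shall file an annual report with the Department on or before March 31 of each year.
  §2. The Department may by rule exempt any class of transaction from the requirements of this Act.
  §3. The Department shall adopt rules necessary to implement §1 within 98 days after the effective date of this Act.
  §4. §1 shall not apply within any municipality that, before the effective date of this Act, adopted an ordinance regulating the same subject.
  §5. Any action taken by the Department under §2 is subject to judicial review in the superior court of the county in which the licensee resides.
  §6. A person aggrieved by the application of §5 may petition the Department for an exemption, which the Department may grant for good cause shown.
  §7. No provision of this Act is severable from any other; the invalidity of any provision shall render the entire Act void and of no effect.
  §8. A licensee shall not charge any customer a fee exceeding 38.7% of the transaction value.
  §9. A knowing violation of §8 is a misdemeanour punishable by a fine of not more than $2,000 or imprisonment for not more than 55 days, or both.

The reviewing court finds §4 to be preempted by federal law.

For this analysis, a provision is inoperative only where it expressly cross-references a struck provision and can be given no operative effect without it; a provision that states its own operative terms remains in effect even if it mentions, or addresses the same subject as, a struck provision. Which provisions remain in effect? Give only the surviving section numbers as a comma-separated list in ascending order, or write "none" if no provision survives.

§4 is struck. No other provision's operative terms depend on §4. §7 provides that the Act is not severable, so the invalidity of any one provision voids the entire Act. No provision of the Act survives.

none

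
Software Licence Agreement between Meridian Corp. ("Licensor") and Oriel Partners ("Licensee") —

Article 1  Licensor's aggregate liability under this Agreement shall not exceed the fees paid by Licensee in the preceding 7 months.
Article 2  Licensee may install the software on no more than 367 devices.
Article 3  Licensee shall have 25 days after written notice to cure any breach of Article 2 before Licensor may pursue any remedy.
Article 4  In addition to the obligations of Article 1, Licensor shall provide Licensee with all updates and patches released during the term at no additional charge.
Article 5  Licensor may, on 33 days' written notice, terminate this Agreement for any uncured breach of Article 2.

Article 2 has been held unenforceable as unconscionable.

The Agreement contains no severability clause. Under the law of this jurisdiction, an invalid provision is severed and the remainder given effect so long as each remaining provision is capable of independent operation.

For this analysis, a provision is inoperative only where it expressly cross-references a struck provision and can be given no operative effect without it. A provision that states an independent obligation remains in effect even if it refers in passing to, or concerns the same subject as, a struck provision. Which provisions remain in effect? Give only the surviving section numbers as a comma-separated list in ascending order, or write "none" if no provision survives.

Article 2 is struck. Article 3 has no operative effect of its own apart from Article 2 and is therefore inoperative. Article 5 has no operative effect of its own apart from Article 2 and is therefore inoperative. Under the stated default rule, only provisions that cannot operate independently fall away; the rest are enforced. The provisions still in force are Article 1 and Article 4.

1, 4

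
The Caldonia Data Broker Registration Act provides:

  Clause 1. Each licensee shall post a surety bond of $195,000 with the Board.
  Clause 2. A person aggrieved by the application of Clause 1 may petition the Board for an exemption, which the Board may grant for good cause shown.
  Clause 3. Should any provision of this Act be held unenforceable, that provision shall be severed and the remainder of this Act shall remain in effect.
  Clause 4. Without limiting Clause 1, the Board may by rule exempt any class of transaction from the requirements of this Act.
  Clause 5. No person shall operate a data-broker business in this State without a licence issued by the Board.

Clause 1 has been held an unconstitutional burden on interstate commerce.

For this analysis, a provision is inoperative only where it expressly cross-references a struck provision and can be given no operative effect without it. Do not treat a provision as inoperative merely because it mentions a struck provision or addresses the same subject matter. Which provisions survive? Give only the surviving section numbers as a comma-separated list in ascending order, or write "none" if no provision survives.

Clause 1 is struck. The only function of Clause 2 is the exemption procedure for Clause 1, so it cannot stand once Clause 1 is removed. Although Clause 4 refers to Clause 1, its operative terms do not depend on Clause 1, so it remains in effect. Under the severability clause in Clause 3, the remaining provisions continue in force. That leaves Clause 3, Clause 4, and Clause 5 in effect.

3, 4, 5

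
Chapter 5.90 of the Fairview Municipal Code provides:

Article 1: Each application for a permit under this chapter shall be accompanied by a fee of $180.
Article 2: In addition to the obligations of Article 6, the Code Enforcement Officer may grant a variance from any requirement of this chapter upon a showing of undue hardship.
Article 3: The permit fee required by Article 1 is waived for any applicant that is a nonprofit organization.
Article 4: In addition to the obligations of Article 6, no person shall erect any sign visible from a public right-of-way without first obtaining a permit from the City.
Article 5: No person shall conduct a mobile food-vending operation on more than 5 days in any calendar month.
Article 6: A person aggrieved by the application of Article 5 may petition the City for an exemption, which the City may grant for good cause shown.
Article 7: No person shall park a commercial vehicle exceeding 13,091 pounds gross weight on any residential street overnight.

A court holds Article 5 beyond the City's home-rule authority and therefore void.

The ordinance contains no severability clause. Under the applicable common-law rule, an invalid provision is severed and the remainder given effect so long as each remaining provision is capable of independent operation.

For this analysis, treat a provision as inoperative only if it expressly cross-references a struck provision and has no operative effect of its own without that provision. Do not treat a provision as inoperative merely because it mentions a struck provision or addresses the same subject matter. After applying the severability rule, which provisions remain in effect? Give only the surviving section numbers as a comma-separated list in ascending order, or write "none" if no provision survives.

1, 2, 3, 4, 7

Article 5 is struck. Article 6 has no operative effect of its own apart from Article 5 and is therefore inoperative. Article 2 mentions Article 6 but its own obligation stands independently of Article 6, so Article 2 is not affected. Article 4 mentions Article 6 but its own obligation stands independently of Article 6, so Article 4 is not affected. Under the stated default rule, only provisions that cannot operate independently fall away; the rest are enforced. The provisions still in force are Article 1, Article 2, Article 3, Article 4, and Article 7.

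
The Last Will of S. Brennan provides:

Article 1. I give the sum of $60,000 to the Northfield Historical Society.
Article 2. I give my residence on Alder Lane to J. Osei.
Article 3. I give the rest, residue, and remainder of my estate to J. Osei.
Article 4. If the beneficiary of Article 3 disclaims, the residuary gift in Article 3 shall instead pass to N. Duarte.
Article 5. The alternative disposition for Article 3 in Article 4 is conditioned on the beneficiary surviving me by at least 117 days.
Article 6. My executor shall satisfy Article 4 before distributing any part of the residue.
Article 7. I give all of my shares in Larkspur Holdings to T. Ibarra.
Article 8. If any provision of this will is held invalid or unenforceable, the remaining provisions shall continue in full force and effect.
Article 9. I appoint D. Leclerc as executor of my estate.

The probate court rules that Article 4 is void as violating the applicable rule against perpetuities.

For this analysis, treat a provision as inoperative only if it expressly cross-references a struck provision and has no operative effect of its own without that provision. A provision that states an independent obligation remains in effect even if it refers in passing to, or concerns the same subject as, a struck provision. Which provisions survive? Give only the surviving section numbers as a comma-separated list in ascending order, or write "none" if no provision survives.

Article 4 is struck. The only function of Article 5 is the survivorship condition on Article 4, so it cannot stand once Article 4 is removed. Article 6 merely fixes the priority direction for Article 4; with Article 4 gone it has nothing to operate on and falls away. Article 8 is a severability clause and preserves every provision that can still be given independent effect. That leaves Article 1, Article 2, Article 3, Article 7, Article 8, and Article 9 in effect.

1, 2, 3, 7, 8, 9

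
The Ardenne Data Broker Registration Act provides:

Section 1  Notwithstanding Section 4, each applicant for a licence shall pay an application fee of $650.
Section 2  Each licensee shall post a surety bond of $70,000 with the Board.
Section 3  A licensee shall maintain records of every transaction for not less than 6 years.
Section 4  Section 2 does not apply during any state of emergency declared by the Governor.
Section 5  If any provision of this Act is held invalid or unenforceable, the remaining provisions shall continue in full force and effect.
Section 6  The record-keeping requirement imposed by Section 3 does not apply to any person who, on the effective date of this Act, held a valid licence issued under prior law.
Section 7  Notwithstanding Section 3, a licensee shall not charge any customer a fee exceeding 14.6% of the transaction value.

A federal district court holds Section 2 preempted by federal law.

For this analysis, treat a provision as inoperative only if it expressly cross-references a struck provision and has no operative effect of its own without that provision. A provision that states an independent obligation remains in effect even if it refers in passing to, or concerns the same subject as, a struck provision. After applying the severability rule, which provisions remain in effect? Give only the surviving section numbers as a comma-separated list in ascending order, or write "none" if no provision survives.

Section 2 is struck. The only function of Section 4 is the emergency suspension of Section 2, so it cannot stand once Section 2 is removed. Section 1 mentions Section 4 but its own obligation stands independently of Section 4, so Section 1 is not affected. Section 5 is a severability clause and preserves every provision that can still be given independent effect. That leaves Section 1, Section 3, Section 5, Section 6, and Section 7 in effect.

1, 3, 5, 6, 7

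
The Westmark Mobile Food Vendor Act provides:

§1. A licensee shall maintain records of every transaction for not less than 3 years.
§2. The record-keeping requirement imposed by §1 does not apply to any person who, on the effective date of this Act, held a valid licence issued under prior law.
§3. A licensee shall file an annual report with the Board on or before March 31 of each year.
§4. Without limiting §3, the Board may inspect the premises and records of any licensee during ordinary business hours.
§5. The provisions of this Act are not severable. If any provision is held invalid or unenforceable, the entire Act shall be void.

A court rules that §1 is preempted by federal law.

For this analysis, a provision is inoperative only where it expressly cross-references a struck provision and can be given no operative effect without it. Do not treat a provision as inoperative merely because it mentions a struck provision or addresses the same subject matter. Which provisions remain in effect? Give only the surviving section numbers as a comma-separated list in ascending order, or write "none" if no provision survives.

§1 is struck. §2 operates only by reference to §1, so it falls with §1. §5 provides that the Act is not severable, so the invalidity of any one provision voids the entire Act. No provision of the Act survives.

none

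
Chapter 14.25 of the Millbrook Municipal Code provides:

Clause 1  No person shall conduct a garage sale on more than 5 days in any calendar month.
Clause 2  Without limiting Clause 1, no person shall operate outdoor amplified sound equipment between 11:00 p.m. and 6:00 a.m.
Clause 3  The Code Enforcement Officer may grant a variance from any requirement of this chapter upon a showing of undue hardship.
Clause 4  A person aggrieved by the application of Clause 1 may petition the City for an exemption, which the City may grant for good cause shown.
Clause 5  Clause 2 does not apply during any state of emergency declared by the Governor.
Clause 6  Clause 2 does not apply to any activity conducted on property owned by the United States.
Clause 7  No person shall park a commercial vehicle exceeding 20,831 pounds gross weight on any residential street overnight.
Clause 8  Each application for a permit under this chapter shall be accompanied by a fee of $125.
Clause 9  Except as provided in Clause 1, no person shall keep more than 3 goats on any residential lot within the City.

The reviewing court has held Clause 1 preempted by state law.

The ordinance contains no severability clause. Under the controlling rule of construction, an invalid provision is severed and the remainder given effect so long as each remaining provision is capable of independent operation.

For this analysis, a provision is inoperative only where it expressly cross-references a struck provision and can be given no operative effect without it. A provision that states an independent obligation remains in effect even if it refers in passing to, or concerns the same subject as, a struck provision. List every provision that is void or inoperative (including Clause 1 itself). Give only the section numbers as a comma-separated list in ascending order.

Clause 1 is struck. Clause 4 operates only by reference to Clause 1, so it falls with Clause 1. Clause 2 mentions Clause 1 but its own obligation stands independently of Clause 1, so Clause 2 is not affected. Although Clause 9 refers to Clause 1, its operative terms do not depend on Clause 1, so it remains in effect. Under the stated default rule, only provisions that cannot operate independently fall away; the rest are enforced. Clause 2, Clause 3, Clause 5, Clause 6, Clause 7, Clause 8, and Clause 9 remain in effect.

1, 4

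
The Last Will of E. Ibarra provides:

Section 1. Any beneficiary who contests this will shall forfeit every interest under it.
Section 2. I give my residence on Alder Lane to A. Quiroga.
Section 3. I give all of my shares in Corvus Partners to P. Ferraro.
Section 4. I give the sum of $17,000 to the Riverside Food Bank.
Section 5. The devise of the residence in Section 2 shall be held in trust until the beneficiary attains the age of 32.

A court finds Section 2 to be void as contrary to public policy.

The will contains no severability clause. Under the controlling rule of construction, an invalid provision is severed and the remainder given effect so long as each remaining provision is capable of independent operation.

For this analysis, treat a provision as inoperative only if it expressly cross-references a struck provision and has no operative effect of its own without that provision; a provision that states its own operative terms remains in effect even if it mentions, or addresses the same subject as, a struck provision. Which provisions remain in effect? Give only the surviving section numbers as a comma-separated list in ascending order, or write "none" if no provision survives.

Section 2 is struck. The only function of Section 5 is the trust for Section 2, so it cannot stand once Section 2 is removed. Under the stated default rule, only provisions that cannot operate independently fall away; the rest are enforced. The provisions still in force are Section 1, Section 3, and Section 4.

1, 3, 4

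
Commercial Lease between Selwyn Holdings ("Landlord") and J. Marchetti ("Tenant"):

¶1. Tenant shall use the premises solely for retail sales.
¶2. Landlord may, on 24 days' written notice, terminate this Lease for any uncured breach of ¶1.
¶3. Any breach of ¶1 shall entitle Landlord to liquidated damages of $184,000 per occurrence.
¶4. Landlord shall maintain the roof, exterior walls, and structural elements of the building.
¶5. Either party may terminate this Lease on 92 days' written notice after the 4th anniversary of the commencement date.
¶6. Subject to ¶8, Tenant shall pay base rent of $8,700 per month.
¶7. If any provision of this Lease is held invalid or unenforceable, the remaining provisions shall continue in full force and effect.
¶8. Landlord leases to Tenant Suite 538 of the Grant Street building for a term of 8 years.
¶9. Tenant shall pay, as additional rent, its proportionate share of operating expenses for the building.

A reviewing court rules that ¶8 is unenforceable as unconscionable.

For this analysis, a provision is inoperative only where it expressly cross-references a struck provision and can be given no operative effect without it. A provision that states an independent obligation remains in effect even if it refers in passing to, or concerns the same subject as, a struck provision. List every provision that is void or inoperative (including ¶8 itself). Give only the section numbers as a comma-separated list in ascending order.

¶8 is struck. Although ¶6 refers to ¶8, its operative terms do not depend on ¶8, so it remains in effect. No other provision's operative terms depend on ¶8. Under the severability clause in ¶7, the remaining provisions continue in force. That leaves ¶1, ¶2, ¶3, ¶4, ¶5, ¶6, ¶7, and ¶9 in effect.

8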